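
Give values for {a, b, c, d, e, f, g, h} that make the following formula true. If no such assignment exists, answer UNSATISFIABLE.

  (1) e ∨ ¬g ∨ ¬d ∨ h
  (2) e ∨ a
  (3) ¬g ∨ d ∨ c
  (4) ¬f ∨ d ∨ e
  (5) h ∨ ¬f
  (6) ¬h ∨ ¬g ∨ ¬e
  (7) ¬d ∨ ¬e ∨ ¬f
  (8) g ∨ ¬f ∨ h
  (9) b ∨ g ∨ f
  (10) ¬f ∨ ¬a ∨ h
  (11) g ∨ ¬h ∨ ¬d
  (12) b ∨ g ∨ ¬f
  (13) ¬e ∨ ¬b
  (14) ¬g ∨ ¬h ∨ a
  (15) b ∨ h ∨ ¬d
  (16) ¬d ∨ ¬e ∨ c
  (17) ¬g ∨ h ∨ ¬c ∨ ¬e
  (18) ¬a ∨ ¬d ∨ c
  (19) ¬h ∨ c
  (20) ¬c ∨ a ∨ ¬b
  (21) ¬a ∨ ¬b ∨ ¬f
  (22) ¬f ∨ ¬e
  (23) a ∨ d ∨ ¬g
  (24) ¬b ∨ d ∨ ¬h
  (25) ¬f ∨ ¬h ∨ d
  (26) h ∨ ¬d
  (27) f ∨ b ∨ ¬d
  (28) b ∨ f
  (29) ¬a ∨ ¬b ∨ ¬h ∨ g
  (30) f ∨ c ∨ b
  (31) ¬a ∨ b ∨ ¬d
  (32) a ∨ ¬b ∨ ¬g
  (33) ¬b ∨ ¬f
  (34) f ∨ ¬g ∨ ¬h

Suppose e = False.
(a) alone gives a = True.
Suppose f = False.
(b) alone gives b = True.
Suppose d = False.
(¬h) alone gives h = False.
Suppose g = True.
(c) alone gives c = True.
This assignment satisfies each clause.

a: True,  b: True,  c: True,  d: False,  e: False,  f: False,  g: True,  h: False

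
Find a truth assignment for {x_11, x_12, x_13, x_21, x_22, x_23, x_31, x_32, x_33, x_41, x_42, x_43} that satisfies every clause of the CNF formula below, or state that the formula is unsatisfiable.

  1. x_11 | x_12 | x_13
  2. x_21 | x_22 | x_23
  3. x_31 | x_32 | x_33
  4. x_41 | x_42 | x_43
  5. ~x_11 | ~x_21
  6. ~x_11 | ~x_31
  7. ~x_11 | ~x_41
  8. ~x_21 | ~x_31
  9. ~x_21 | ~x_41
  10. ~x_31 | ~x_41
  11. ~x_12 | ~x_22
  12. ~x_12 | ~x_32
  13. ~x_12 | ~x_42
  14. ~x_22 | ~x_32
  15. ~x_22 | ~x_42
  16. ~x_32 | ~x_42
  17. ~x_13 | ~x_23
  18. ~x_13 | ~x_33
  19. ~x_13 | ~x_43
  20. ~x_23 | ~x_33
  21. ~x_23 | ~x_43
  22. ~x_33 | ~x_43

Branch on x_11: set x_11 = 0.
Branch on x_12: set x_12 = 1.
The clause (~x_22) is unit, so x_22 = 0.
The clause (~x_32) is unit, so x_32 = 0.
The clause (~x_42) is unit, so x_42 = 0.
Branch on x_21: set x_21 = 1.
The clause (~x_31) is unit, so x_31 = 0.
The clause (x_33) is unit, so x_33 = 1.
The clause (~x_41) is unit, so x_41 = 0.
The clause (x_43) is unit, so x_43 = 1.
Now (~x_43) is unsatisfied and unit — conflict.
Undo x_21 and try x_21 = 0.
The clause (x_23) is unit, so x_23 = 1.
The clause (~x_13) is unit, so x_13 = 0.
The clause (~x_33) is unit, so x_33 = 0.
The clause (x_31) is unit, so x_31 = 1.
The clause (~x_41) is unit, so x_41 = 0.
The clause (x_43) is unit, so x_43 = 1.
Now (~x_43) is unsatisfied and unit — conflict.
Neither x_21 = 1 nor x_21 = 0 works.
Undo x_12 and try x_12 = 0.
The clause (x_13) is unit, so x_13 = 1.
The clause (~x_23) is unit, so x_23 = 0.
The clause (~x_33) is unit, so x_33 = 0.
The clause (~x_43) is unit, so x_43 = 0.
Branch on x_21: set x_21 = 1.
The clause (~x_31) is unit, so x_31 = 0.
The clause (x_32) is unit, so x_32 = 1.
The clause (~x_41) is unit, so x_41 = 0.
The clause (x_42) is unit, so x_42 = 1.
Now (~x_42) is unsatisfied and unit — conflict.
Undo x_21 and try x_21 = 0.
The clause (x_22) is unit, so x_22 = 1.
The clause (~x_32) is unit, so x_32 = 0.
The clause (x_31) is unit, so x_31 = 1.
The clause (~x_41) is unit, so x_41 = 0.
The clause (x_42) is unit, so x_42 = 1.
Now (~x_42) is unsatisfied and unit — conflict.
Neither x_21 = 1 nor x_21 = 0 works.
Neither x_12 = 1 nor x_12 = 0 works.
Undo x_11 and try x_11 = 1.
The clause (~x_21) is unit, so x_21 = 0.
The clause (~x_31) is unit, so x_31 = 0.
The clause (~x_41) is unit, so x_41 = 0.
Branch on x_22: set x_22 = 1.
The clause (~x_12) is unit, so x_12 = 0.
The clause (~x_32) is unit, so x_32 = 0.
The clause (x_33) is unit, so x_33 = 1.
The clause (~x_42) is unit, so x_42 = 0.
The clause (x_43) is unit, so x_43 = 1.
Now (~x_43) is unsatisfied and unit — conflict.
Undo x_22 and try x_22 = 0.
The clause (x_23) is unit, so x_23 = 1.
The clause (~x_13) is unit, so x_13 = 0.
The clause (~x_33) is unit, so x_33 = 0.
The clause (x_32) is unit, so x_32 = 1.
The clause (~x_12) is unit, so x_12 = 0.
The clause (~x_42) is unit, so x_42 = 0.
The clause (x_43) is unit, so x_43 = 1.
Now (~x_43) is unsatisfied and unit — conflict.
Neither x_22 = 1 nor x_22 = 0 works.
Neither x_11 = 1 nor x_11 = 0 works.

UNSATISFIABLE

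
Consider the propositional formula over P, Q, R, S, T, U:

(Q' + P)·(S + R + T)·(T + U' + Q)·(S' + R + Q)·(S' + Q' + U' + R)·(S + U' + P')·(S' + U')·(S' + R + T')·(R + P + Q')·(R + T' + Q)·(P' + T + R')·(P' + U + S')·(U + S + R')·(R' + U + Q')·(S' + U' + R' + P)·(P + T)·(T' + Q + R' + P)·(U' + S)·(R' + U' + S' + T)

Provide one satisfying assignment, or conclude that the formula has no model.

P: 1; Q: 1; R: 0; S: 0; T: 1; U: 0

Try Q = 1.
Unit clause (P) forces P = 1.
Try S = 0.
Unit clause (U') forces U = 0.
Unit clause (R') forces R = 0.
Unit clause (T) forces T = 1.
Every clause now holds.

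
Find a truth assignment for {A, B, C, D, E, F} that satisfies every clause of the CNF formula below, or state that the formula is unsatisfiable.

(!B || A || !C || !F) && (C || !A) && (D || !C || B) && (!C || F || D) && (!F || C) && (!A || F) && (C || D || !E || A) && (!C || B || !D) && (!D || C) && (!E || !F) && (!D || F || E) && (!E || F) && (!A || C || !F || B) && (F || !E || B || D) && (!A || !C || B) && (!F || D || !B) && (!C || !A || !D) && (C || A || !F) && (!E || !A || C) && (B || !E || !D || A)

Suppose C = false.
The clause (!A) is unit, so A = false.
The clause (!F) is unit, so F = false.
The clause (!D) is unit, so D = false.
The clause (!E) is unit, so E = false.
All clauses hold; B can take either value.

A: false,  B: true,  C: false,  D: false,  E: false,  F: false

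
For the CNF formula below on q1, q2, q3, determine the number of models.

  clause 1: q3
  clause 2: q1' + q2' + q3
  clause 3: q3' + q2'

There are 2^3 = 8 truth assignments over (q1, q2, q3).
Check each against the 3 clauses (columns in the order q1, q2, q3):
  F F F  ✗ fails (q3)
  F F T  ✓ satisfies all
  F T F  ✗ fails (q3)
  F T T  ✗ fails (q3' + q2')
  T F F  ✗ fails (q3)
  T F T  ✓ satisfies all
  T T F  ✗ fails (q3)
  T T T  ✗ fails (q3' + q2')
2 of the 8 rows are models.

2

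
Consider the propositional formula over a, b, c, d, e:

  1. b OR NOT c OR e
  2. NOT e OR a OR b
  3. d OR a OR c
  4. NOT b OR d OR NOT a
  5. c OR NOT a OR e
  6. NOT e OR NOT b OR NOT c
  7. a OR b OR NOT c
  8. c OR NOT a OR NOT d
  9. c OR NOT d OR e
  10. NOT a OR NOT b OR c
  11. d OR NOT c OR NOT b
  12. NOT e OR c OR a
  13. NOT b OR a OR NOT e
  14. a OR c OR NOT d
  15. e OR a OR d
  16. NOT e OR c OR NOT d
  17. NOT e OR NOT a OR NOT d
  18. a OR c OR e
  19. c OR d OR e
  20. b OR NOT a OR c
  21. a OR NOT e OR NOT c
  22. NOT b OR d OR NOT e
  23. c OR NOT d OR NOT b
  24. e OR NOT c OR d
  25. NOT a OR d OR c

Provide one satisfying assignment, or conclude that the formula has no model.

Case b = false:
Case c = true:
From the singleton clause (e), e = true.
From the singleton clause (a), a = true.
From the singleton clause (NOT d), d = false.
All clauses are satisfied.

a: true, b: false, c: true, d: false, e: true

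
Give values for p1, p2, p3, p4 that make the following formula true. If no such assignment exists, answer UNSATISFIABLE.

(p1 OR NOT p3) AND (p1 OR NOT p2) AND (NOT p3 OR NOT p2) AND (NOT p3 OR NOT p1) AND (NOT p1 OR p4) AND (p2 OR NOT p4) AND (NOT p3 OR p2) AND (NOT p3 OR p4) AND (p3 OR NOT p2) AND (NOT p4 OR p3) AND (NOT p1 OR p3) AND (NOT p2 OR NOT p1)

Case p1 = false:
The clause (NOT p3) is unit, so p3 = false.
The clause (NOT p2) is unit, so p2 = false.
The clause (NOT p4) is unit, so p4 = false.
All clauses are satisfied.

p1: false, p2: false, p3: false, p4: false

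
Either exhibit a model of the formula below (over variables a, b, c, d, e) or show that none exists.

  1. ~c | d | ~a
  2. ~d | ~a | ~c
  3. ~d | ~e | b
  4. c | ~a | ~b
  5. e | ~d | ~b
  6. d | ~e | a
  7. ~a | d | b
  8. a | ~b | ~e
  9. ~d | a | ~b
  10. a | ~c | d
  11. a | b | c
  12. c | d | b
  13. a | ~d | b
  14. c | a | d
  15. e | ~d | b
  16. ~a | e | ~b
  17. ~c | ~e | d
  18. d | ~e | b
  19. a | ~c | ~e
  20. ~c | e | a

Suppose c = 0.
Suppose a = 0.
The clause (b) is unit, so b = 1.
The clause (~e) is unit, so e = 0.
The clause (~d) is unit, so d = 0.
But (d) is also a unit clause — contradiction.
Undo a and try a = 1.
The clause (~b) is unit, so b = 0.
The clause (d) is unit, so d = 1.
The clause (~e) is unit, so e = 0.
But (e) is also a unit clause — contradiction.
Either choice for a ends in contradiction.
Undo c and try c = 1.
Suppose d = 1.
The clause (~a) is unit, so a = 0.
The clause (~b) is unit, so b = 0.
But (b) is also a unit clause — contradiction.
Undo d and try d = 0.
The clause (~a) is unit, so a = 0.
But (a) is also a unit clause — contradiction.
Either choice for d ends in contradiction.
Either choice for c ends in contradiction.

UNSATISFIABLE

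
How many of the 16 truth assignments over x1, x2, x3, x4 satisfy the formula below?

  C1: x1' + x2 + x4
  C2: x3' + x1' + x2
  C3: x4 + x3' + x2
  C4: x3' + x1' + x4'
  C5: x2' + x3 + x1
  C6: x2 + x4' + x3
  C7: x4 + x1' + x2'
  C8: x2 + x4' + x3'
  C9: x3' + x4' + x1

There are 2^4 = 16 truth assignments over (x1, x2, x3, x4).
Split on x3. With x3 = 1, the clauses containing x3 are satisfied and x3' drops from the rest; 1 of the 2^3 = 8 assignments to the other variables satisfy what remains.
With x3 = 0, by the same count on the reduced clause set, 2 assignments work.
(One model: x1=F, x2=F, x3=F, x4=F.)
Total: 1 + 2 = 3.

3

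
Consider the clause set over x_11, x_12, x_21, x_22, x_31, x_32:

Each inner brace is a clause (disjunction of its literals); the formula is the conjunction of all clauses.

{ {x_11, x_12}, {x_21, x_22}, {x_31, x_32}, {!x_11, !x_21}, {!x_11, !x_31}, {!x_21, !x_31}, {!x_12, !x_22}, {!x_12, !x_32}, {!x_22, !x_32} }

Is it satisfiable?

Try x_11 = true.
The clause (!x_21) is unit, so x_21 = false.
The clause (x_22) is unit, so x_22 = true.
The clause (!x_31) is unit, so x_31 = false.
The clause (x_32) is unit, so x_32 = true.
But (!x_32) is also a unit clause — contradiction.
Backtrack on x_11: now try x_11 = false.
The clause (x_12) is unit, so x_12 = true.
The clause (!x_22) is unit, so x_22 = false.
The clause (x_21) is unit, so x_21 = true.
The clause (!x_31) is unit, so x_31 = false.
The clause (x_32) is unit, so x_32 = true.
But (!x_32) is also a unit clause — contradiction.
Both values of x_11 lead to a conflict.
No assignment satisfies every clause.

No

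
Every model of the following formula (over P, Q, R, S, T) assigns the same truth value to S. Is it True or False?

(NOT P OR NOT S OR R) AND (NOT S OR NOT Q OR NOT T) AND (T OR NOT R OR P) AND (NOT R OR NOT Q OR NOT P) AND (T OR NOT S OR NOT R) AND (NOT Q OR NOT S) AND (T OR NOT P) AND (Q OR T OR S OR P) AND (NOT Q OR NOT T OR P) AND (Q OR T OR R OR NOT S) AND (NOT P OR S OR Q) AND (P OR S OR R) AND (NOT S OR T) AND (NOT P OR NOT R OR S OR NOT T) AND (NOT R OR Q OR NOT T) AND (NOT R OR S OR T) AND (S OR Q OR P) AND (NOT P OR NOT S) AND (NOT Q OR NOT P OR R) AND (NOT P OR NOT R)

True

Suppose S = false.
Case T = true:
Case Q = false:
(NOT P) alone gives P = false.
But (P) is also a unit clause — contradiction.
Undo Q and try Q = true.
(P) alone gives P = true.
(NOT R) alone gives R = false.
But (R) is also a unit clause — contradiction.
Either choice for Q ends in contradiction.
Undo T and try T = false.
(NOT P) alone gives P = false.
(NOT R) alone gives R = false.
But (R) is also a unit clause — contradiction.
Either choice for T ends in contradiction.
So every satisfying assignment has S = True.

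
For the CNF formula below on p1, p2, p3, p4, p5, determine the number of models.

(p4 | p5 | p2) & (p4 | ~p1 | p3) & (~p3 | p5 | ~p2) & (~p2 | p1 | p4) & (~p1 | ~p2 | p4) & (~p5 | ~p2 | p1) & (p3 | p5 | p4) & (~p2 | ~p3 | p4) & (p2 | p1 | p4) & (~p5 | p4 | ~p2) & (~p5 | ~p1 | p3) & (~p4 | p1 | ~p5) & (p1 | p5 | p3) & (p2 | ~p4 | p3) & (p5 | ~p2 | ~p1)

There are 2^5 = 32 truth assignments over (p1, p2, p3, p4, p5).
Split on p1. With p1 = 1, the clauses containing p1 are satisfied and ~p1 drops from the rest; 4 of the 2^4 = 16 assignments to the other variables satisfy what remains.
With p1 = 0, by the same count on the reduced clause set, 1 assignment works.
(One model: p1=F, p2=F, p3=T, p4=T, p5=F.)
Total: 4 + 1 = 5.

5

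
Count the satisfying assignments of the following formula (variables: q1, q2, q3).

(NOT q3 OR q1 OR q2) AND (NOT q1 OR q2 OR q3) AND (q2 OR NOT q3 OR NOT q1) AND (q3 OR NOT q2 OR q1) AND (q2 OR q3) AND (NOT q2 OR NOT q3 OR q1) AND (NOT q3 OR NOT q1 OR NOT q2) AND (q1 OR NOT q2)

1

There are 2^3 = 8 truth assignments over (q1, q2, q3).
Check each against the 8 clauses (columns in the order q1, q2, q3):
  F F F  ✗ fails (q2 OR q3)
  F F T  ✗ fails (NOT q3 OR q1 OR q2)
  F T F  ✗ fails (q3 OR NOT q2 OR q1)
  F T T  ✗ fails (NOT q2 OR NOT q3 OR q1)
  T F F  ✗ fails (NOT q1 OR q2 OR q3)
  T F T  ✗ fails (q2 OR NOT q3 OR NOT q1)
  T T F  ✓ satisfies all
  T T T  ✗ fails (NOT q3 OR NOT q1 OR NOT q2)
1 of the 8 rows is a model.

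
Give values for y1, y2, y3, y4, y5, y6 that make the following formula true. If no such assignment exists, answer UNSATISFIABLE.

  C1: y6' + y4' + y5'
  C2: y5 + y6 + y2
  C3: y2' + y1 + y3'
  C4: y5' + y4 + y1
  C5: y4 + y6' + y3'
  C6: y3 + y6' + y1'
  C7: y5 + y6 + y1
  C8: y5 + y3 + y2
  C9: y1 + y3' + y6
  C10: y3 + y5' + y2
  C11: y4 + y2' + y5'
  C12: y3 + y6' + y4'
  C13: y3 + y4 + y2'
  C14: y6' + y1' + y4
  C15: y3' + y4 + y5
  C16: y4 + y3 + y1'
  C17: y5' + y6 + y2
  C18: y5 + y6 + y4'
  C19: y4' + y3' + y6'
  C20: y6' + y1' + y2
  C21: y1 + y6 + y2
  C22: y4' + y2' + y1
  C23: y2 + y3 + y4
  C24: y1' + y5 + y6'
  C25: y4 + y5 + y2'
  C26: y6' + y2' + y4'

Branch on y6: set y6 = 0.
Branch on y5: set y5 = 1.
The clause (y2) is unit, so y2 = 1.
The clause (y4) is unit, so y4 = 1.
The clause (y1) is unit, so y1 = 1.
Every clause is now satisfied; y3 is unconstrained.

y1=1,  y2=1,  y3=0,  y4=1,  y5=1,  y6=0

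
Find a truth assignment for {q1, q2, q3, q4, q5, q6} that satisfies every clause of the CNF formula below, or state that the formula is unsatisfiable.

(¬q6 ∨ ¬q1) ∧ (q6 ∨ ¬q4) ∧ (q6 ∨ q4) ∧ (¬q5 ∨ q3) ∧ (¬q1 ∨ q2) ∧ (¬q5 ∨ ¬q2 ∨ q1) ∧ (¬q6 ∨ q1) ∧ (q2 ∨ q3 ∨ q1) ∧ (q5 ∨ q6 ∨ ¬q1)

Suppose q6 = False.
From the singleton clause (¬q4), q4 = False.
Now (q4) is unsatisfied and unit — conflict.
That branch fails; take q6 = True instead.
From the singleton clause (¬q1), q1 = False.
Now (q1) is unsatisfied and unit — conflict.
Neither q6 = True nor q6 = False works.

UNSATISFIABLE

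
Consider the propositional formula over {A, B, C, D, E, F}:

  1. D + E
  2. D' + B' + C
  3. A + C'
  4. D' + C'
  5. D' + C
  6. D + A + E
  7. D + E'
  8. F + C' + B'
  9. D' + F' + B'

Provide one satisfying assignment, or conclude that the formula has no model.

Suppose D = 1.
Unit clause (C') forces C = 0.
Now (C) is unsatisfied and unit — conflict.
Backtrack on D: now try D = 0.
Unit clause (E) forces E = 1.
Now (E') is unsatisfied and unit — conflict.
Either choice for D ends in contradiction.

UNSATISFIABLE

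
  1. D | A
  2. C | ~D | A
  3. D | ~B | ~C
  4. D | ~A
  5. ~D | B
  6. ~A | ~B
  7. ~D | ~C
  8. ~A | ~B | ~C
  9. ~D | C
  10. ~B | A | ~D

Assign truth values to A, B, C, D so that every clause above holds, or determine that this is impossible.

Case D = 1:
(B) alone gives B = 1.
(~A) alone gives A = 0.
Now (A) is unsatisfied and unit — conflict.
Backtrack on D: now try D = 0.
(A) alone gives A = 1.
Now (~A) is unsatisfied and unit — conflict.
Either choice for D ends in contradiction.

UNSATISFIABLE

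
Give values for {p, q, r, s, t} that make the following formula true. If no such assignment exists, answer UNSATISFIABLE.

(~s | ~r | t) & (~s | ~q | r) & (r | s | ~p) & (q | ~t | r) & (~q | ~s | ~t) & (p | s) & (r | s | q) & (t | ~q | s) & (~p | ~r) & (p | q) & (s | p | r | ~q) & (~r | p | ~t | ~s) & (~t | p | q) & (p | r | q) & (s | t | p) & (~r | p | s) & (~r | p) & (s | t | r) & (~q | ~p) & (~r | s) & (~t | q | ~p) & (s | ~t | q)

Case p = 1:
From the singleton clause (~r), r = 0.
From the singleton clause (s), s = 1.
From the singleton clause (~q), q = 0.
From the singleton clause (~t), t = 0.
This assignment satisfies each clause.

p ↦ 1, q ↦ 0, r ↦ 0, s ↦ 1, t ↦ 0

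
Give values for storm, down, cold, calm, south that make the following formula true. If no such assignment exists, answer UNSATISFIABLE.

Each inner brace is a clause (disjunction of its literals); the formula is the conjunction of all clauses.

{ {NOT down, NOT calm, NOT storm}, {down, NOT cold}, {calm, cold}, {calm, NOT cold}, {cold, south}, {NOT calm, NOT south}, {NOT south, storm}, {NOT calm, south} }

UNSATISFIABLE

Branch on down: set down = true.
Branch on calm: set calm = false.
From the singleton clause (cold), cold = true.
But (NOT cold) is also a unit clause — contradiction.
So calm must be the other value — set calm = true.
From the singleton clause (NOT storm), storm = false.
From the singleton clause (NOT south), south = false.
But (south) is also a unit clause — contradiction.
Either choice for calm ends in contradiction.
So down must be the other value — set down = false.
From the singleton clause (NOT cold), cold = false.
From the singleton clause (calm), calm = true.
From the singleton clause (south), south = true.
But (NOT south) is also a unit clause — contradiction.
Either choice for down ends in contradiction.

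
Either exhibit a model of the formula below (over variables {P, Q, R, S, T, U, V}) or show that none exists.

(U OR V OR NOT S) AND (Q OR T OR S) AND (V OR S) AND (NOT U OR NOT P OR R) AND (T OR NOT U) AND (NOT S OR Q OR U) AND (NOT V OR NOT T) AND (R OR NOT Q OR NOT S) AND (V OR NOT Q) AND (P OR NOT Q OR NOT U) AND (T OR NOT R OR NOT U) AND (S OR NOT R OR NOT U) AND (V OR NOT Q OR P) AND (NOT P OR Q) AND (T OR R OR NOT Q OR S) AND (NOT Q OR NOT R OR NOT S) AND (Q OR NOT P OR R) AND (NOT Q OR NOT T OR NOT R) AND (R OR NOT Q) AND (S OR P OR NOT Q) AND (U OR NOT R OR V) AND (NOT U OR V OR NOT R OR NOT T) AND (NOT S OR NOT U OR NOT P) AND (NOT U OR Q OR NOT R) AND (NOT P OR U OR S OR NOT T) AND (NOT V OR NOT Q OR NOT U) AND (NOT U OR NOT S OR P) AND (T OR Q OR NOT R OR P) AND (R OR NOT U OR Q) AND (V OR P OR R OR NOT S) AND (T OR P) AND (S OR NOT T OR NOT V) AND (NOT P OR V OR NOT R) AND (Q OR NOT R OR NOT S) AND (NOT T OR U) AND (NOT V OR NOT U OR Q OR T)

P=true, Q=true, R=true, S=false, T=false, U=false, V=true

Branch on V: set V = true.
(NOT T) alone gives T = false.
(NOT U) alone gives U = false.
(P) alone gives P = true.
(Q) alone gives Q = true.
(R) alone gives R = true.
(NOT S) alone gives S = false.
This assignment satisfies each clause.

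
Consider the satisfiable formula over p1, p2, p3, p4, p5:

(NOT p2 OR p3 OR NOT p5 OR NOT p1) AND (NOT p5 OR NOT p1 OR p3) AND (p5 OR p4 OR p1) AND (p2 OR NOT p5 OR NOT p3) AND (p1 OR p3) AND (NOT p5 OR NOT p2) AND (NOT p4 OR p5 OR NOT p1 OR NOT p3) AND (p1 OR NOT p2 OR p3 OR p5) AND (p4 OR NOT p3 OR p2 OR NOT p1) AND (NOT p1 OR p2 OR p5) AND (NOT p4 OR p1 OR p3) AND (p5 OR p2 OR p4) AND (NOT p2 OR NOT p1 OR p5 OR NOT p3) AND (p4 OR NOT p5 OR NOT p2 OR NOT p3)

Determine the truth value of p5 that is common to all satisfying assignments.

Suppose p5 = true.
Unit clause (NOT p2) forces p2 = false.
Unit clause (NOT p3) forces p3 = false.
Unit clause (NOT p1) forces p1 = false.
But (p1) is also a unit clause — contradiction.
So every satisfying assignment has p5 = False.

False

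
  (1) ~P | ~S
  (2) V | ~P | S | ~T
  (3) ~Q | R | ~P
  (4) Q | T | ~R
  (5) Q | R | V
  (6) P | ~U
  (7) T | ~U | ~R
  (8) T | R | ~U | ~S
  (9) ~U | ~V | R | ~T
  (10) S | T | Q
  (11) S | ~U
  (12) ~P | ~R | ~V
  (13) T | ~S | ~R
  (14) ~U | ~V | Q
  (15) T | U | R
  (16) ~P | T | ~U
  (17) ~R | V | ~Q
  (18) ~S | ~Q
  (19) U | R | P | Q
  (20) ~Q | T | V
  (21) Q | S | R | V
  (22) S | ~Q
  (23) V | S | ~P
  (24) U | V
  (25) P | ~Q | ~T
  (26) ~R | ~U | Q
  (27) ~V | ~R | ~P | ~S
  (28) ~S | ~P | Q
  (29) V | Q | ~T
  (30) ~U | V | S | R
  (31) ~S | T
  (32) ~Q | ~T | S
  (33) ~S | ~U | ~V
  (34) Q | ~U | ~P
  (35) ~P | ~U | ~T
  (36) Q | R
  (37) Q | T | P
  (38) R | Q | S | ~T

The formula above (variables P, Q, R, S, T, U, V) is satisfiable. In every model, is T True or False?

Suppose T = 0.
(~S) alone gives S = 0.
(Q) alone gives Q = 1.
That conflicts with the unit clause (~Q).
So every satisfying assignment has T = True.

True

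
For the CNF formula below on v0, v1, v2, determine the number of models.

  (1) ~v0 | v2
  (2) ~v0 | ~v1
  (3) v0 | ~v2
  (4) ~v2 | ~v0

There are 2^3 = 8 truth assignments over (v0, v1, v2).
Split on v1. With v1 = 1, the clauses containing v1 are satisfied and ~v1 drops from the rest; 1 of the 2^2 = 4 assignments to the other variables satisfy what remains.
With v1 = 0, by the same count on the reduced clause set, 1 assignment works.
(One model: v0=F, v1=F, v2=F.)
Total: 1 + 1 = 2.

2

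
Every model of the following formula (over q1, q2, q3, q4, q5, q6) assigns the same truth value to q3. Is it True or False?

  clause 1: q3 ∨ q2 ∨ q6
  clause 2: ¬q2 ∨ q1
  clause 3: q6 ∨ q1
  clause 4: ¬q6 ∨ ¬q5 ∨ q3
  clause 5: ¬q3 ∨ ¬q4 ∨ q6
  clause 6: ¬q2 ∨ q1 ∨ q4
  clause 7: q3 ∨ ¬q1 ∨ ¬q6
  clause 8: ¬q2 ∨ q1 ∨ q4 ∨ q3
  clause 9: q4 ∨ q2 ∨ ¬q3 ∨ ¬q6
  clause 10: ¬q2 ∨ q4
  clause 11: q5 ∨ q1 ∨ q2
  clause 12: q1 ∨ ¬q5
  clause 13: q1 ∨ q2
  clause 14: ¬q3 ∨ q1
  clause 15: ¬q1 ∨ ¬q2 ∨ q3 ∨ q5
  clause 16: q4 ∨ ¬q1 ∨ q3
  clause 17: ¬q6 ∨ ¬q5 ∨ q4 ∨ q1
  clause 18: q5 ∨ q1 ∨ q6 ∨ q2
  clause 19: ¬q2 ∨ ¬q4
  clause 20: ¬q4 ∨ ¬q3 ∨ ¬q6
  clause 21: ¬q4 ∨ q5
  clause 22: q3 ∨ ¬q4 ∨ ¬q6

Suppose q3 = False.
Case q2 = True:
(q1) alone gives q1 = True.
(¬q6) alone gives q6 = False.
(q4) alone gives q4 = True.
Now (¬q4) is unsatisfied and unit — conflict.
That branch fails; take q2 = False instead.
(q6) alone gives q6 = True.
(¬q5) alone gives q5 = False.
(¬q1) alone gives q1 = False.
Now (q1) is unsatisfied and unit — conflict.
Both values of q2 lead to a conflict.
So every satisfying assignment has q3 = True.

True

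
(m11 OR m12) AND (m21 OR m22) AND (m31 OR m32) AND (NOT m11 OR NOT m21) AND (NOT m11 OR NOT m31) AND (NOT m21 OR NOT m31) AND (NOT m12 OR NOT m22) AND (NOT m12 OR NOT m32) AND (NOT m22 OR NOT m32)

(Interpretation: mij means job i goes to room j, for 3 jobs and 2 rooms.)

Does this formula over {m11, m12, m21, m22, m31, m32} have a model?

Branch on m11: set m11 = true.
(NOT m21) alone gives m21 = false.
(m22) alone gives m22 = true.
(NOT m31) alone gives m31 = false.
(m32) alone gives m32 = true.
But (NOT m32) is also a unit clause — contradiction.
That branch fails; take m11 = false instead.
(m12) alone gives m12 = true.
(NOT m22) alone gives m22 = false.
(m21) alone gives m21 = true.
(NOT m31) alone gives m31 = false.
(m32) alone gives m32 = true.
But (NOT m32) is also a unit clause — contradiction.
Neither m11 = true nor m11 = false works.
No assignment satisfies every clause.

No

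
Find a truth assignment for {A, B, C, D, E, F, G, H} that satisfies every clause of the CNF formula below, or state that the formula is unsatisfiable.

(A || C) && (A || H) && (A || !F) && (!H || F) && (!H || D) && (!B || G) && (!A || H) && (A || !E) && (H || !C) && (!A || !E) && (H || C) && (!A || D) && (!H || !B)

Try A = true.
The clause (H) is unit, so H = true.
The clause (F) is unit, so F = true.
The clause (D) is unit, so D = true.
The clause (!E) is unit, so E = false.
The clause (!B) is unit, so B = false.
No clause remains; C, G are free.

A ↦ true, B ↦ false, C ↦ false, D ↦ true, E ↦ false, F ↦ true, G ↦ true, H ↦ true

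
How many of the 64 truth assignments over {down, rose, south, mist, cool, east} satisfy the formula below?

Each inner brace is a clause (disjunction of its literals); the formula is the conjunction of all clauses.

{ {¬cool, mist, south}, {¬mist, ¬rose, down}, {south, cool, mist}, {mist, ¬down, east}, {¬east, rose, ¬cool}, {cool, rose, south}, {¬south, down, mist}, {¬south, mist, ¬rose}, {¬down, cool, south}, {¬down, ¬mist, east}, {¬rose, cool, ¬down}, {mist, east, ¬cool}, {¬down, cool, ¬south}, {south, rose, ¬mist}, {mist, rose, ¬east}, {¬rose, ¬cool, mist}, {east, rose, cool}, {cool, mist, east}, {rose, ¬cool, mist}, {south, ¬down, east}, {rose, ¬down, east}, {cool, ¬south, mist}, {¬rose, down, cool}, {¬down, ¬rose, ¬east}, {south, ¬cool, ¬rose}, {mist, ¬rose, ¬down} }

2

There are 2^6 = 64 truth assignments over (down, rose, south, mist, cool, east).
Split on down. With down = True, the clauses containing down are satisfied and ¬down drops from the rest; 0 of the 2^5 = 32 assignments to the other variables satisfy what remains.
With down = False, by the same count on the reduced clause set, 2 assignments work.
Total: 0 + 2 = 2.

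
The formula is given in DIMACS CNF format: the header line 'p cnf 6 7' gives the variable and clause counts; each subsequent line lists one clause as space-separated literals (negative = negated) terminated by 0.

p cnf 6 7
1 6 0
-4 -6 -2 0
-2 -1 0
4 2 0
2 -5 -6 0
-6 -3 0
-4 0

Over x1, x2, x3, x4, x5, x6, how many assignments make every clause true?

There are 2^6 = 64 truth assignments over (x1, x2, x3, x4, x5, x6).
Split on x4. With x4 = True, the clauses containing x4 are satisfied and ¬x4 drops from the rest; 0 of the 2^5 = 32 assignments to the other variables satisfy what remains.
With x4 = False, by the same count on the reduced clause set, 2 assignments work.
(One model: x1=F, x2=T, x3=F, x4=F, x5=F, x6=T.)
Total: 0 + 2 = 2.

2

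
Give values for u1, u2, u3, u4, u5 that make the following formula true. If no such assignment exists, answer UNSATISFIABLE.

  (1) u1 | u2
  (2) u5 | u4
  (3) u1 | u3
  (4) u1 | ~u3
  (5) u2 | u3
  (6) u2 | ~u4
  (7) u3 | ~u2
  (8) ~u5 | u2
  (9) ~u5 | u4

u1: 1; u2: 1; u3: 1; u4: 1; u5: 1

Suppose u1 = 1.
Suppose u5 = 1.
The clause (u2) is unit, so u2 = 1.
The clause (u3) is unit, so u3 = 1.
The clause (u4) is unit, so u4 = 1.
This assignment satisfies each clause.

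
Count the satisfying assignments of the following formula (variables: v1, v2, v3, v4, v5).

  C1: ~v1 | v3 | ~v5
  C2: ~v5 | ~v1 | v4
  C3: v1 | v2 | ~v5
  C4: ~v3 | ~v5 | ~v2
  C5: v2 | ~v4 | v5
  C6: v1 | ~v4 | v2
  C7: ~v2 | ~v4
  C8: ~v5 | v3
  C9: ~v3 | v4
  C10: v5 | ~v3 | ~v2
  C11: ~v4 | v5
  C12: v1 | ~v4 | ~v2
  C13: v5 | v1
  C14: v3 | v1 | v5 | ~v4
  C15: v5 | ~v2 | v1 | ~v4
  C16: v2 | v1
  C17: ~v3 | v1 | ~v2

There are 2^5 = 32 truth assignments over (v1, v2, v3, v4, v5).
Split on v3. With v3 = 1, the clauses containing v3 are satisfied and ~v3 drops from the rest; 1 of the 2^4 = 16 assignments to the other variables satisfy what remains.
With v3 = 0, by the same count on the reduced clause set, 2 assignments work.
(One model: v1=T, v2=F, v3=F, v4=F, v5=F.)
Total: 1 + 2 = 3.

3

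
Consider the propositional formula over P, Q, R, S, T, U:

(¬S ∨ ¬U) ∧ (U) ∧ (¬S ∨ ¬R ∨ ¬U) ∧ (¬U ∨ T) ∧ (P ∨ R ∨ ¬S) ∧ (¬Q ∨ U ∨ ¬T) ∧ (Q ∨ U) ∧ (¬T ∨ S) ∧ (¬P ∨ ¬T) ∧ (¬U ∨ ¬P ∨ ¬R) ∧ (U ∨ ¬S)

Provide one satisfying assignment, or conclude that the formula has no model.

Unit clause (U) forces U = True.
Unit clause (¬S) forces S = False.
Unit clause (T) forces T = True.
But (¬T) is also a unit clause — contradiction.

UNSATISFIABLE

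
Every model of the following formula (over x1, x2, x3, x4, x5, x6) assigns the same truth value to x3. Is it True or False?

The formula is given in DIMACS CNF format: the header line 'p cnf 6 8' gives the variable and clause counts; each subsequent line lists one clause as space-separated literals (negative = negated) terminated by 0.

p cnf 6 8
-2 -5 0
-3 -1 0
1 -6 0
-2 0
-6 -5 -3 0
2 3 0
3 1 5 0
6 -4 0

True

Suppose x3 = False.
Unit clause (¬x2) forces x2 = False.
That conflicts with the unit clause (x2).
So every satisfying assignment has x3 = True.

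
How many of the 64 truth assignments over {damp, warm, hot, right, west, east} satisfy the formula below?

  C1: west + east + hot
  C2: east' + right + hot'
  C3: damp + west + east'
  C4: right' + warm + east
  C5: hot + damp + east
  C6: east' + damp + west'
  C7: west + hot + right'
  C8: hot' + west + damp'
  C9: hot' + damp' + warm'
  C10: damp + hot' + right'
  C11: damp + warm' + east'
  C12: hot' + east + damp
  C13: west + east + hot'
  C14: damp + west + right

There are 2^6 = 64 truth assignments over (damp, warm, hot, right, west, east).
Split on west. With west = 1, the clauses containing west are satisfied and west' drops from the rest; 9 of the 2^5 = 32 assignments to the other variables satisfy what remains.
With west = 0, by the same count on the reduced clause set, 2 assignments work.
(One model: damp=T, warm=F, hot=F, right=F, west=F, east=T.)
Total: 9 + 2 = 11.

11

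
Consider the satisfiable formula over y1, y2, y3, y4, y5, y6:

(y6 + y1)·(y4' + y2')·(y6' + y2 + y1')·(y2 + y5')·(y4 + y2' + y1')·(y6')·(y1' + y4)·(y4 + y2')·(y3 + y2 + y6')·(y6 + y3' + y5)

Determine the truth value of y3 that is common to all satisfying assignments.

Suppose y3 = 1.
(y6') alone gives y6 = 0.
(y1) alone gives y1 = 1.
(y4) alone gives y4 = 1.
(y2') alone gives y2 = 0.
(y5') alone gives y5 = 0.
Now (y5) is unsatisfied and unit — conflict.
So every satisfying assignment has y3 = False.

False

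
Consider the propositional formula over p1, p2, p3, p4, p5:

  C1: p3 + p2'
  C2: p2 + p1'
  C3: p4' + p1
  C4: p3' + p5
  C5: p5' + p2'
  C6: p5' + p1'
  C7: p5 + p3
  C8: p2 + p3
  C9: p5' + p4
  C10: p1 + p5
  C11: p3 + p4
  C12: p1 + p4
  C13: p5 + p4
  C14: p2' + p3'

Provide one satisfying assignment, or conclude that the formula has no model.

UNSATISFIABLE

Suppose p3 = 1.
From the singleton clause (p5), p5 = 1.
From the singleton clause (p2'), p2 = 0.
From the singleton clause (p1'), p1 = 0.
From the singleton clause (p4'), p4 = 0.
Now (p4) is unsatisfied and unit — conflict.
Undo p3 and try p3 = 0.
From the singleton clause (p2'), p2 = 0.
Now (p2) is unsatisfied and unit — conflict.
Neither p3 = 1 nor p3 = 0 works.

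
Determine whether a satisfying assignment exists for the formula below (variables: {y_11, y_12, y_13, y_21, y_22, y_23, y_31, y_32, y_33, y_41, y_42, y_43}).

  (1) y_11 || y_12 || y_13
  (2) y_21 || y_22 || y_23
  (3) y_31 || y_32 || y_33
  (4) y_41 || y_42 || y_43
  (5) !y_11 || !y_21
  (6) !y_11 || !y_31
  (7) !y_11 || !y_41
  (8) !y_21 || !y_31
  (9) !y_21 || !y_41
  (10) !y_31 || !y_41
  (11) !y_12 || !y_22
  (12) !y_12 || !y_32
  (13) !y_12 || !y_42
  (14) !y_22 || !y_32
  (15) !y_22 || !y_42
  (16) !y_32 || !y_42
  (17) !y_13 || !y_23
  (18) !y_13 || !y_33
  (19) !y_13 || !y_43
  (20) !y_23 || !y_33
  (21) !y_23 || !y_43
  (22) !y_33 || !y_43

Case y_11 = false:
Case y_12 = true:
Unit clause (!y_22) forces y_22 = false.
Unit clause (!y_32) forces y_32 = false.
Unit clause (!y_42) forces y_42 = false.
Case y_21 = true:
Unit clause (!y_31) forces y_31 = false.
Unit clause (y_33) forces y_33 = true.
Unit clause (!y_41) forces y_41 = false.
Unit clause (y_43) forces y_43 = true.
But (!y_43) is also a unit clause — contradiction.
So y_21 must be the other value — set y_21 = false.
Unit clause (y_23) forces y_23 = true.
Unit clause (!y_13) forces y_13 = false.
Unit clause (!y_33) forces y_33 = false.
Unit clause (y_31) forces y_31 = true.
Unit clause (!y_41) forces y_41 = false.
Unit clause (y_43) forces y_43 = true.
But (!y_43) is also a unit clause — contradiction.
Both values of y_21 lead to a conflict.
So y_12 must be the other value — set y_12 = false.
Unit clause (y_13) forces y_13 = true.
Unit clause (!y_23) forces y_23 = false.
Unit clause (!y_33) forces y_33 = false.
Unit clause (!y_43) forces y_43 = false.
Case y_21 = true:
Unit clause (!y_31) forces y_31 = false.
Unit clause (y_32) forces y_32 = true.
Unit clause (!y_41) forces y_41 = false.
Unit clause (y_42) forces y_42 = true.
But (!y_42) is also a unit clause — contradiction.
So y_21 must be the other value — set y_21 = false.
Unit clause (y_22) forces y_22 = true.
Unit clause (!y_32) forces y_32 = false.
Unit clause (y_31) forces y_31 = true.
Unit clause (!y_41) forces y_41 = false.
Unit clause (y_42) forces y_42 = true.
But (!y_42) is also a unit clause — contradiction.
Both values of y_21 lead to a conflict.
Both values of y_12 lead to a conflict.
So y_11 must be the other value — set y_11 = true.
Unit clause (!y_21) forces y_21 = false.
Unit clause (!y_31) forces y_31 = false.
Unit clause (!y_41) forces y_41 = false.
Case y_22 = true:
Unit clause (!y_12) forces y_12 = false.
Unit clause (!y_32) forces y_32 = false.
Unit clause (y_33) forces y_33 = true.
Unit clause (!y_42) forces y_42 = false.
Unit clause (y_43) forces y_43 = true.
But (!y_43) is also a unit clause — contradiction.
So y_22 must be the other value — set y_22 = false.
Unit clause (y_23) forces y_23 = true.
Unit clause (!y_13) forces y_13 = false.
Unit clause (!y_33) forces y_33 = false.
Unit clause (y_32) forces y_32 = true.
Unit clause (!y_12) forces y_12 = false.
Unit clause (!y_42) forces y_42 = false.
Unit clause (y_43) forces y_43 = true.
But (!y_43) is also a unit clause — contradiction.
Both values of y_22 lead to a conflict.
Both values of y_11 lead to a conflict.
No assignment satisfies every clause.

No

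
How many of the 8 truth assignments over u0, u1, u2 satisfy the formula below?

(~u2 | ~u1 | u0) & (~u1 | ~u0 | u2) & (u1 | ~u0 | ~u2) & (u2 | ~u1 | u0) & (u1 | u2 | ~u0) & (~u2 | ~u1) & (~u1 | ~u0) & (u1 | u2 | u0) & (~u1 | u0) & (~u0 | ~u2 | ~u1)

1

There are 2^3 = 8 truth assignments over (u0, u1, u2).
Check each against the 10 clauses (columns in the order u0, u1, u2):
  F F F  ✗ fails (u1 | u2 | u0)
  F F T  ✓ satisfies all
  F T F  ✗ fails (u2 | ~u1 | u0)
  F T T  ✗ fails (~u2 | ~u1 | u0)
  T F F  ✗ fails (u1 | u2 | ~u0)
  T F T  ✗ fails (u1 | ~u0 | ~u2)
  T T F  ✗ fails (~u1 | ~u0 | u2)
  T T T  ✗ fails (~u2 | ~u1)
1 of the 8 rows is a model.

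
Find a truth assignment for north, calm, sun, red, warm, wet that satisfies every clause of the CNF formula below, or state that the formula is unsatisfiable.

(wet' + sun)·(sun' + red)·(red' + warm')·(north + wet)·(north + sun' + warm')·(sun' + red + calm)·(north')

north ↦ 0; calm ↦ 0; sun ↦ 1; red ↦ 1; warm ↦ 0; wet ↦ 1

Unit clause (north') forces north = 0.
Unit clause (wet) forces wet = 1.
Unit clause (sun) forces sun = 1.
Unit clause (red) forces red = 1.
Unit clause (warm') forces warm = 0.
Every clause is now satisfied; calm is unconstrained.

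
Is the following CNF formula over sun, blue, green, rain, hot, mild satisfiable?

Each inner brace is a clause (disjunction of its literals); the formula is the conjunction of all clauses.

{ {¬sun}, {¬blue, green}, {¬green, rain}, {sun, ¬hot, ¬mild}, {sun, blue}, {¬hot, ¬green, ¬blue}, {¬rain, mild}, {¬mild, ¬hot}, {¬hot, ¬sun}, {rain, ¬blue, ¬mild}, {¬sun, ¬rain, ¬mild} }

The clause (¬sun) is unit, so sun = False.
The clause (blue) is unit, so blue = True.
The clause (green) is unit, so green = True.
The clause (rain) is unit, so rain = True.
The clause (¬hot) is unit, so hot = False.
The clause (mild) is unit, so mild = True.
This assignment satisfies each clause.
A satisfying assignment: sun ↦ False,  blue ↦ True,  green ↦ True,  rain ↦ True,  hot ↦ False,  mild ↦ True.

Yes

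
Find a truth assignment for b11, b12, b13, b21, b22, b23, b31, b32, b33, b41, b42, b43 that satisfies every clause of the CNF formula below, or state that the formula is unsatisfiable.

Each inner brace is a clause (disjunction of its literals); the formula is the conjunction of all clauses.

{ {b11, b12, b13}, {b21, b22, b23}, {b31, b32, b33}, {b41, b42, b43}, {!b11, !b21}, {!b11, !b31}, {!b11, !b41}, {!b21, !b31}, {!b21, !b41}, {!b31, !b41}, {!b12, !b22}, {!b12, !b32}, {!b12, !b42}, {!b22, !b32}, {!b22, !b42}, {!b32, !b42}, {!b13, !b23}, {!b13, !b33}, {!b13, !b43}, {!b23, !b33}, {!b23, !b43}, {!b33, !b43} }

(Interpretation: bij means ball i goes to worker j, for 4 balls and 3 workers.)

UNSATISFIABLE

Case b11 = false:
Case b12 = true:
The clause (!b22) is unit, so b22 = false.
The clause (!b32) is unit, so b32 = false.
The clause (!b42) is unit, so b42 = false.
Case b21 = true:
The clause (!b31) is unit, so b31 = false.
The clause (b33) is unit, so b33 = true.
The clause (!b41) is unit, so b41 = false.
The clause (b43) is unit, so b43 = true.
Now (!b43) is unsatisfied and unit — conflict.
Backtrack on b21: now try b21 = false.
The clause (b23) is unit, so b23 = true.
The clause (!b13) is unit, so b13 = false.
The clause (!b33) is unit, so b33 = false.
The clause (b31) is unit, so b31 = true.
The clause (!b41) is unit, so b41 = false.
The clause (b43) is unit, so b43 = true.
Now (!b43) is unsatisfied and unit — conflict.
Neither b21 = true nor b21 = false works.
Backtrack on b12: now try b12 = false.
The clause (b13) is unit, so b13 = true.
The clause (!b23) is unit, so b23 = false.
The clause (!b33) is unit, so b33 = false.
The clause (!b43) is unit, so b43 = false.
Case b21 = true:
The clause (!b31) is unit, so b31 = false.
The clause (b32) is unit, so b32 = true.
The clause (!b41) is unit, so b41 = false.
The clause (b42) is unit, so b42 = true.
Now (!b42) is unsatisfied and unit — conflict.
Backtrack on b21: now try b21 = false.
The clause (b22) is unit, so b22 = true.
The clause (!b32) is unit, so b32 = false.
The clause (b31) is unit, so b31 = true.
The clause (!b41) is unit, so b41 = false.
The clause (b42) is unit, so b42 = true.
Now (!b42) is unsatisfied and unit — conflict.
Neither b21 = true nor b21 = false works.
Neither b12 = true nor b12 = false works.
Backtrack on b11: now try b11 = true.
The clause (!b21) is unit, so b21 = false.
The clause (!b31) is unit, so b31 = false.
The clause (!b41) is unit, so b41 = false.
Case b22 = true:
The clause (!b12) is unit, so b12 = false.
The clause (!b32) is unit, so b32 = false.
The clause (b33) is unit, so b33 = true.
The clause (!b42) is unit, so b42 = false.
The clause (b43) is unit, so b43 = true.
Now (!b43) is unsatisfied and unit — conflict.
Backtrack on b22: now try b22 = false.
The clause (b23) is unit, so b23 = true.
The clause (!b13) is unit, so b13 = false.
The clause (!b33) is unit, so b33 = false.
The clause (b32) is unit, so b32 = true.
The clause (!b12) is unit, so b12 = false.
The clause (!b42) is unit, so b42 = false.
The clause (b43) is unit, so b43 = true.
Now (!b43) is unsatisfied and unit — conflict.
Neither b22 = true nor b22 = false works.
Neither b11 = true nor b11 = false works.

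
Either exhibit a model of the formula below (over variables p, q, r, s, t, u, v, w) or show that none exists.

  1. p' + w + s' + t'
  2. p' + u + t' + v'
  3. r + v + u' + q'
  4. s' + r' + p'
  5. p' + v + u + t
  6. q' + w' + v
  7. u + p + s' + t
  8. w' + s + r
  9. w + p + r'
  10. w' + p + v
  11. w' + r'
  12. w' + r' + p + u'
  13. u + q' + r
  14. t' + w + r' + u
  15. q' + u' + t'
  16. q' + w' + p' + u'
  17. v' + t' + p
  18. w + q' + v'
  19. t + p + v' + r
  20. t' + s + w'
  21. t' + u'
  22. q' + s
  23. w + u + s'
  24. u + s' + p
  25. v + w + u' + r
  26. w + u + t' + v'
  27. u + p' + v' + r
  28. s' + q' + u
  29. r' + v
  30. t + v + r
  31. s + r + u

Suppose w = 0.
Suppose p = 1.
Suppose s = 1.
The clause (t') is unit, so t = 0.
The clause (r') is unit, so r = 0.
The clause (u) is unit, so u = 1.
The clause (v) is unit, so v = 1.
The clause (q') is unit, so q = 0.
This assignment satisfies each clause.

p ↦ 1,  q ↦ 0,  r ↦ 0,  s ↦ 1,  t ↦ 0,  u ↦ 1,  v ↦ 1,  w ↦ 0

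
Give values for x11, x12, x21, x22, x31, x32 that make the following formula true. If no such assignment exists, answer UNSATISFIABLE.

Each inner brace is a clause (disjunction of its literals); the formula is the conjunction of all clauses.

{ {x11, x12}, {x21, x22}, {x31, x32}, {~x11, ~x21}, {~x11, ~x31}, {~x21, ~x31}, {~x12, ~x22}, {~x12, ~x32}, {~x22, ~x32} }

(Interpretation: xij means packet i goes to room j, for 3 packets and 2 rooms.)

Suppose x11 = 1.
The clause (~x21) is unit, so x21 = 0.
The clause (x22) is unit, so x22 = 1.
The clause (~x31) is unit, so x31 = 0.
The clause (x32) is unit, so x32 = 1.
Now (~x32) is unsatisfied and unit — conflict.
So x11 must be the other value — set x11 = 0.
The clause (x12) is unit, so x12 = 1.
The clause (~x22) is unit, so x22 = 0.
The clause (x21) is unit, so x21 = 1.
The clause (~x31) is unit, so x31 = 0.
The clause (x32) is unit, so x32 = 1.
Now (~x32) is unsatisfied and unit — conflict.
Both values of x11 lead to a conflict.

UNSATISFIABLE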